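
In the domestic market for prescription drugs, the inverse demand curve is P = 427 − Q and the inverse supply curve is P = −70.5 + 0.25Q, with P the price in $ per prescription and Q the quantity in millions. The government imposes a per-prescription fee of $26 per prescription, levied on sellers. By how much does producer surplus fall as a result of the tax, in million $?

Producer surplus falls by $2015.52 million.

Rewrite in direct form: Qd = 427 − P and Qs = 4P + 282.
Without the tax, 427 − P = 4P + 282 gives 5P = 145, so P* = $29 and Q* = 398.
With the tax collected from sellers, supply shifts: Qs = 4(P − 26) + 282.
Solving gives Q = 377.2 with consumers paying $49.8 and sellers receiving $23.8 (the $26 wedge).
ΔPS is the trapezoid between Q = 377.2 and Q = 398 of height $5.2: ½ · (398 + 377.2) · 5.2 = $2015.52.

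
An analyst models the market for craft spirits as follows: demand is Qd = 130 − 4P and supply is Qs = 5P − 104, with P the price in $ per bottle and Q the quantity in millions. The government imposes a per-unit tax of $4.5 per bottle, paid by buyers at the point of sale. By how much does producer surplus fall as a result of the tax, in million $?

Before the tax: set 130 − 4P = 5P − 104 → P* = $26, Q* = 26.
With the tax collected from buyers, demand (in seller-price terms) shifts: Qd = 130 − 4(P + 4.5).
Solving gives Q = 16 with buyers paying $28.5 and sellers receiving $24 (the $4.5 wedge).
ΔPS is the trapezoid between Q = 16 and Q = 26 of height $2: ½ · (26 + 16) · 2 = $42.

Producer surplus falls by $42 million.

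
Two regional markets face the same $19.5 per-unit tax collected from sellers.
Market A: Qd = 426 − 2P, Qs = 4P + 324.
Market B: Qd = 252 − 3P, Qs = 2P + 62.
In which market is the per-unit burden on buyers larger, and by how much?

Market A: pre-tax P* = $17, Q* = 392; post-tax Q = 366; per-unit burden on buyers = $13.
Market B: pre-tax P* = $38, Q* = 138; post-tax Q = 114.6; per-unit burden on buyers = $7.8.
Difference: $13 vs $7.8 → market A is larger by $5.2.

Market A, by $5.2.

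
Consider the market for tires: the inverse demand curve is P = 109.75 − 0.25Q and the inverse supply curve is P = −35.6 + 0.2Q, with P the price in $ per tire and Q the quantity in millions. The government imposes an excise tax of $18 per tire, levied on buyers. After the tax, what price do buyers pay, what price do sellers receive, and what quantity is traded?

Buyers pay $39; sellers receive $21; quantity = 283.

Inverting to Q(P) form: Qd = 439 − 4P; Qs = 5P + 178.
Before the tax: set 439 − 4P = 5P + 178 → P* = $29, Q* = 323.
With the tax collected from buyers, demand (in seller-price terms) shifts: Qd = 439 − 4(P + 18).
New equilibrium: buyers pay $39, sellers receive $21, Q = 283. (Wedge: Pb − Ps = 18.)
The less price-elastic side of the market bears the larger share of a per-unit tax.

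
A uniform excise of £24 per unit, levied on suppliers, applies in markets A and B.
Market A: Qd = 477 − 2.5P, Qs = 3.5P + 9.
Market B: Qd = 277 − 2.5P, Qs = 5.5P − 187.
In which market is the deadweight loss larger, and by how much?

Market A: pre-tax P* = £78, Q* = 282; post-tax Q = 247; deadweight loss = £420.
Market B: pre-tax P* = £58, Q* = 132; post-tax Q = 90.75; deadweight loss = £495.
Difference: £420 vs £495 → market B is larger by £75.

Market B, by £75.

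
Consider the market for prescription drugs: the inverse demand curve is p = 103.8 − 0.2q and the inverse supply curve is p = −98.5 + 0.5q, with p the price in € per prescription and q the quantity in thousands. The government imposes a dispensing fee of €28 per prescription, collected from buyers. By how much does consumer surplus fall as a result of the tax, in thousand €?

Consumer surplus falls by €2152 thousand.

Rewrite in direct form: qd = 519 − 5p and qs = 2p + 197.
Before the tax: set 519 − 5p = 2p + 197 → p* = €46, q* = 289.
With the tax collected from buyers, demand (in seller-price terms) shifts: qd = 519 − 5(p + 28).
New equilibrium: buyers pay €54, sellers receive €26, q = 249. (Wedge: pb − ps = 28.)
ΔCS is the trapezoid between Q = 249 and Q = 289 of height €8: ½ · (289 + 249) · 8 = €2152.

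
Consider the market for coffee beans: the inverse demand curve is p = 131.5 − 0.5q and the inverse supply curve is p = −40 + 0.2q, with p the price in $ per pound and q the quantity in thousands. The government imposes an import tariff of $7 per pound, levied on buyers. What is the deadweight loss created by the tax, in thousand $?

Inverting to q(p) form: qd = 263 − 2p; qs = 5p + 200.
Before the tax: set 263 − 2p = 5p + 200 → p* = $9, q* = 245.
With the tax collected from buyers, demand (in seller-price terms) shifts: qd = 263 − 2(p + 7).
Solving gives q = 235 with buyers paying $14 and suppliers receiving $7 (the $7 wedge).
Quantity falls by |ΔQ| = |245 − 235| = 10.
DWL = ½ · t · |ΔQ| = ½ · 7 · 10 = $35.

Deadweight loss = $35 thousand.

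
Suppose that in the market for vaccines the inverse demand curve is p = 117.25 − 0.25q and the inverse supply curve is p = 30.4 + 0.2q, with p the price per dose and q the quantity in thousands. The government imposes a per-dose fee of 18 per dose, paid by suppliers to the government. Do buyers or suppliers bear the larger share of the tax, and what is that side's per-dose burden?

Rewrite in direct form: qd = 469 − 4p and qs = 5p − 152.
Before the tax: set 469 − 4p = 5p − 152 → p* = 69, q* = 193.
With the tax collected from suppliers, supply shifts: qs = 5(p − 18) − 152.
New equilibrium: buyers pay 79, suppliers receive 61, q = 153. (Wedge: pb − ps = 18.)
Per-dose burden: buyers 10, suppliers 8.
Buyers take the larger share because demand is less price-elastic here (demand slope 4 vs supply slope 5).

Buyers bear the larger share: 10 per dose.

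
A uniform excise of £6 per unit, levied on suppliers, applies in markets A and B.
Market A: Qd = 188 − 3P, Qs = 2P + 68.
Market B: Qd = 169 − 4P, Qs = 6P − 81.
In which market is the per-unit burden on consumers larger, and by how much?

Market B, by £1.2.

Market A: pre-tax P* = £24, Q* = 116; post-tax Q = 108.8; per-unit burden on consumers = £2.4.
Market B: pre-tax P* = £25, Q* = 69; post-tax Q = 54.6; per-unit burden on consumers = £3.6.
Difference: £2.4 vs £3.6 → market B is larger by £1.2.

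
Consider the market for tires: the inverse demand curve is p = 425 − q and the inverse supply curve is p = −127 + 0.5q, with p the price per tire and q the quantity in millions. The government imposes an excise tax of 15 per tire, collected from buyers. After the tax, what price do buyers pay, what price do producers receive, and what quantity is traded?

Buyers pay 67; producers receive 52; quantity = 358.

Inverting to q(p) form: qd = 425 − p; qs = 2p + 254.
Before the tax: set 425 − p = 2p + 254 → p* = 57, q* = 368.
With the tax collected from buyers, demand (in seller-price terms) shifts: qd = 425 − (p + 15).
Solving gives q = 358 with buyers paying 67 and producers receiving 52 (the 15 wedge).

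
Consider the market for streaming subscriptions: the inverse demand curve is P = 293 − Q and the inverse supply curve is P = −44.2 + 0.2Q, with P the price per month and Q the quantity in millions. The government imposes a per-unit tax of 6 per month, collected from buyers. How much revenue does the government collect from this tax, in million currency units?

Tax revenue = 1656 million.

Inverting to Q(P) form: Qd = 293 − P; Qs = 5P + 221.
Without the tax, 293 − P = 5P + 221 gives 6P = 72, so P* = 12 and Q* = 281.
With the tax collected from buyers, demand (in seller-price terms) shifts: Qd = 293 − (P + 6).
New equilibrium: buyers pay 17, sellers receive 11, Q = 276. (Wedge: Pb − Ps = 6.)
Revenue = t · Q = 6 · 276 = 1656.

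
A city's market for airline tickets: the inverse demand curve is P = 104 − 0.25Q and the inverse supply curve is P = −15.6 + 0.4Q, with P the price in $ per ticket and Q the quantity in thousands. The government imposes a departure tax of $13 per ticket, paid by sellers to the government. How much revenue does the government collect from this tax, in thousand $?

Rewrite in direct form: Qd = 416 − 4P and Qs = 2.5P + 39.
Without the tax, 416 − 4P = 2.5P + 39 gives 6.5P = 377, so P* = $58 and Q* = 184.
With the tax collected from sellers, supply shifts: Qs = 2.5(P − 13) + 39.
New equilibrium: buyers pay $63, sellers receive $50, Q = 164. (Wedge: Pb − Ps = 13.)
Revenue = t · Q = 13 · 164 = $2132.

Tax revenue = $2132 thousand.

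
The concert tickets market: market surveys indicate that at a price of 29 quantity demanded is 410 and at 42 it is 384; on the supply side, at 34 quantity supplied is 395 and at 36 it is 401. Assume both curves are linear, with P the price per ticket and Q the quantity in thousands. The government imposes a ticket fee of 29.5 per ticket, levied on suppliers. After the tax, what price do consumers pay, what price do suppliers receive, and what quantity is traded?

Consumers pay 52.7; suppliers receive 23.2; quantity = 362.6.

Demand slope: (384 − 410)/(42 − 29) = -2, so Qd = 468 − 2P.
Supply slope: (401 − 395)/(36 − 34) = 3, so Qs = 3P + 293.
Before the tax: set 468 − 2P = 3P + 293 → P* = 35, Q* = 398.
With the tax collected from suppliers, supply shifts: Qs = 3(P − 29.5) + 293.
New equilibrium: consumers pay 52.7, suppliers receive 23.2, Q = 362.6. (Wedge: Pb − Ps = 29.5.)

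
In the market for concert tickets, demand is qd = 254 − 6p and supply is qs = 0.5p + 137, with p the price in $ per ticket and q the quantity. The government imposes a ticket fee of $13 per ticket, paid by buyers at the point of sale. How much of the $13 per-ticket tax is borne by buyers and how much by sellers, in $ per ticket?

Buyers bear $1 per ticket; sellers bear $12 per ticket.

Before the tax: set 254 − 6p = 0.5p + 137 → p* = $18, q* = 146.
With the tax collected from buyers, demand (in seller-price terms) shifts: qd = 254 − 6(p + 13).
New equilibrium: buyers pay $19, sellers receive $6, q = 140. (Wedge: pb − ps = 13.)
Burden on buyers: $1; on sellers: $12. (They sum to $13.)
The less price-elastic side of the market bears the larger share of a per-unit tax.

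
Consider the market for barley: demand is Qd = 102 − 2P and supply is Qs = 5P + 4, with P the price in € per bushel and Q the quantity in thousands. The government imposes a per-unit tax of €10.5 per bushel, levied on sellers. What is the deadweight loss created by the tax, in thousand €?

Without the tax, 102 − 2P = 5P + 4 gives 7P = 98, so P* = €14 and Q* = 74.
With the tax collected from sellers, supply shifts: Qs = 5(P − 10.5) + 4.
Solving gives Q = 59 with consumers paying €21.5 and sellers receiving €11 (the €10.5 wedge).
Quantity falls by |ΔQ| = |74 − 59| = 15.
DWL = ½ · t · |ΔQ| = ½ · 10.5 · 15 = €78.75.

Deadweight loss = €78.75 thousand.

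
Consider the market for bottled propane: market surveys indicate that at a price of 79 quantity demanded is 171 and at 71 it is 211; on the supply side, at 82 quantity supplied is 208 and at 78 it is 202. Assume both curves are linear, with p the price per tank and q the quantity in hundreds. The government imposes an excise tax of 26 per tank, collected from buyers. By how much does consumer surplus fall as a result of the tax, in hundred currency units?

Demand slope: (211 − 171)/(71 − 79) = -5, so qd = 566 − 5p.
Supply slope: (202 − 208)/(78 − 82) = 1.5, so qs = 1.5p + 85.
Without the tax, 566 − 5p = 1.5p + 85 gives 6.5p = 481, so p* = 74 and q* = 196.
With the tax collected from buyers, demand (in seller-price terms) shifts: qd = 566 − 5(p + 26).
New equilibrium: buyers pay 80, sellers receive 54, q = 166. (Wedge: pb − ps = 26.)
ΔCS is the trapezoid between Q = 166 and Q = 196 of height 6: ½ · (196 + 166) · 6 = 1086.

Consumer surplus falls by 1086 hundred.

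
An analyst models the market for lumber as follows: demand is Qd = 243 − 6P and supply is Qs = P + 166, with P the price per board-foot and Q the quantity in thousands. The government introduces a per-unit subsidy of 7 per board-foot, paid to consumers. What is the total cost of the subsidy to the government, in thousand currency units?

Government outlay = 1281 thousand.

Without the subsidy, 243 − 6P = P + 166 gives 7P = 77, so P* = 11 and Q* = 177.
With a per-unit subsidy paid to consumers, each effectively pays P − 7, so demand becomes Qd = 243 − 6(P − 7).
New equilibrium: consumers pay 10, producers receive 17, Q = 183. (Wedge: Pb − Ps = −7.)
Outlay = t · Q = 7 · 183 = 1281.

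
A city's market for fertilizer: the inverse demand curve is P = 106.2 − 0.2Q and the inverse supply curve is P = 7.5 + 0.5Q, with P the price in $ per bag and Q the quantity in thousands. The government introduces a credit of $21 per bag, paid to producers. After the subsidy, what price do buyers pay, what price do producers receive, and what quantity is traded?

Rewrite in direct form: Qd = 531 − 5P and Qs = 2P − 15.
Without the subsidy, 531 − 5P = 2P − 15 gives 7P = 546, so P* = $78 and Q* = 141.
With a per-unit subsidy paid to producers, each receives P + 21 per unit sold, so supply becomes Qs = 2(P + 21) − 15.
Solving gives Q = 171 with buyers paying $72 and producers receiving $93 (the $21 wedge).

Buyers pay $72; producers receive $93; quantity = 171.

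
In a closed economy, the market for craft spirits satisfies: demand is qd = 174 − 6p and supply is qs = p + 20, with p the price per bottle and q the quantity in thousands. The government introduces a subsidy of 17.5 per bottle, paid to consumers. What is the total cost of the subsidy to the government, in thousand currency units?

Without the subsidy, 174 − 6p = p + 20 gives 7p = 154, so p* = 22 and q* = 42.
With a per-unit subsidy paid to consumers, each effectively pays p − 17.5, so demand becomes qd = 174 − 6(p − 17.5).
Solving gives q = 57 with consumers paying 19.5 and suppliers receiving 37 (the 17.5 wedge).
Outlay = t · Q = 17.5 · 57 = 997.5.

Government outlay = 997.5 thousand.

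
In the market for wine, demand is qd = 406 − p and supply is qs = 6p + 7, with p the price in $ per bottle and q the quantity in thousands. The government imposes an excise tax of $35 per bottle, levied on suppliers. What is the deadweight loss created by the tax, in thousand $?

Deadweight loss = $525 thousand.

Before the tax: set 406 − p = 6p + 7 → p* = $57, q* = 349.
With the tax collected from suppliers, supply shifts: qs = 6(p − 35) + 7.
Solving gives q = 319 with consumers paying $87 and suppliers receiving $52 (the $35 wedge).
Quantity falls by |ΔQ| = |349 − 319| = 30.
DWL = ½ · t · |ΔQ| = ½ · 35 · 30 = $525.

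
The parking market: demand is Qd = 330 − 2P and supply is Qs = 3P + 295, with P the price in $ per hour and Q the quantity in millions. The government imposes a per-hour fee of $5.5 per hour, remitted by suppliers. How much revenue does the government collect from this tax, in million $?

Without the tax, 330 − 2P = 3P + 295 gives 5P = 35, so P* = $7 and Q* = 316.
With the tax collected from suppliers, supply shifts: Qs = 3(P − 5.5) + 295.
New equilibrium: consumers pay $10.3, suppliers receive $4.8, Q = 309.4. (Wedge: Pb − Ps = 5.5.)
Revenue = t · Q = 5.5 · 309.4 = $1701.7.

Tax revenue = $1701.7 million.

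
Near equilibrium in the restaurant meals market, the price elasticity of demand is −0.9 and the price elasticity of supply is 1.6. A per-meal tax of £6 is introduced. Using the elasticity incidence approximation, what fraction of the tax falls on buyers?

Incidence ratio: buyers' share ≈ εs / (εs + |εd|) = 1.6 / (1.6 + 0.9) = 0.64.
Supply is the more elastic side, so buyers bear the larger share.

Buyers' share ≈ 0.64.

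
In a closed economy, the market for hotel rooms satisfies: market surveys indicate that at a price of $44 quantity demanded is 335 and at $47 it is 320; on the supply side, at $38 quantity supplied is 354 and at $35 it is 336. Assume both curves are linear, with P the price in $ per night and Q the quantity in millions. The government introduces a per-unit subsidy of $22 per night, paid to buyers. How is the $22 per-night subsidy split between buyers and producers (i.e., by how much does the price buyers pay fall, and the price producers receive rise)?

Demand slope: (320 − 335)/(47 − 44) = -5, so Qd = 555 − 5P.
Supply slope: (336 − 354)/(35 − 38) = 6, so Qs = 6P + 126.
Without the subsidy, 555 − 5P = 6P + 126 gives 11P = 429, so P* = $39 and Q* = 360.
With a per-unit subsidy paid to buyers, each effectively pays P − 22, so demand becomes Qd = 555 − 5(P − 22).
Solving gives Q = 420 with buyers paying $27 and producers receiving $49 (the $22 wedge).
Gain to buyers: $12; to producers: $10. (They sum to $22.)

Buyers gain $12 per night; producers gain $10 per night.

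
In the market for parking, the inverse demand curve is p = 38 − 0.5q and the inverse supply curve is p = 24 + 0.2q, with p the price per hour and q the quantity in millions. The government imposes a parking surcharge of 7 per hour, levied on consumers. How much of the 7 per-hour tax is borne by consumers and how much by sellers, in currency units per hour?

Consumers bear 5 per hour; sellers bear 2 per hour.

Inverting to q(p) form: qd = 76 − 2p; qs = 5p − 120.
Without the tax, 76 − 2p = 5p − 120 gives 7p = 196, so p* = 28 and q* = 20.
With the tax collected from consumers, demand (in seller-price terms) shifts: qd = 76 − 2(p + 7).
Solving gives q = 10 with consumers paying 33 and sellers receiving 26 (the 7 wedge).
Burden on consumers: 5; on sellers: 2. (They sum to 7.)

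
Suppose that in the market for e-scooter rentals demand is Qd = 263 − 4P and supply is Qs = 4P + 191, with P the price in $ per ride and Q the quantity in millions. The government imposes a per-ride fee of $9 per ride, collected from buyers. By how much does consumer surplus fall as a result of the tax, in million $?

Before the tax: set 263 − 4P = 4P + 191 → P* = $9, Q* = 227.
With the tax collected from buyers, demand (in seller-price terms) shifts: Qd = 263 − 4(P + 9).
New equilibrium: buyers pay $13.5, sellers receive $4.5, Q = 209. (Wedge: Pb − Ps = 9.)
ΔCS is the trapezoid between Q = 209 and Q = 227 of height $4.5: ½ · (227 + 209) · 4.5 = $981.

Consumer surplus falls by $981 million.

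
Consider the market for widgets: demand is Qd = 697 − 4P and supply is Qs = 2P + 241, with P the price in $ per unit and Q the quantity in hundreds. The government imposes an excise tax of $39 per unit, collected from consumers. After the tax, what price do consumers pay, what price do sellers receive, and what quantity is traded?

Without the tax, 697 − 4P = 2P + 241 gives 6P = 456, so P* = $76 and Q* = 393.
With the tax collected from consumers, demand (in seller-price terms) shifts: Qd = 697 − 4(P + 39).
New equilibrium: consumers pay $89, sellers receive $50, Q = 341. (Wedge: Pb − Ps = 39.)
The less price-elastic side of the market bears the larger share of a per-unit tax.

Consumers pay $89; sellers receive $50; quantity = 341.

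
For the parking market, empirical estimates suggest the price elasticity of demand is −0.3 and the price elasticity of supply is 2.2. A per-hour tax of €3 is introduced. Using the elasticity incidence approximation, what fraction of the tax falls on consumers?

Incidence ratio: consumers' share ≈ εs / (εs + |εd|) = 2.2 / (2.2 + 0.3) = 0.88.
Supply is the more elastic side, so consumers bear the larger share.

Consumers' share ≈ 0.88.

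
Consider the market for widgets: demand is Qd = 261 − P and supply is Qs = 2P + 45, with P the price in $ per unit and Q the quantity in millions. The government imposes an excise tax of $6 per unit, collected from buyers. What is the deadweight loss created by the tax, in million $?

Deadweight loss = $12 million.

Without the tax, 261 − P = 2P + 45 gives 3P = 216, so P* = $72 and Q* = 189.
With the tax collected from buyers, demand (in seller-price terms) shifts: Qd = 261 − (P + 6).
Solving gives Q = 185 with buyers paying $76 and suppliers receiving $70 (the $6 wedge).
Quantity falls by |ΔQ| = |189 − 185| = 4.
DWL = ½ · t · |ΔQ| = ½ · 6 · 4 = $12.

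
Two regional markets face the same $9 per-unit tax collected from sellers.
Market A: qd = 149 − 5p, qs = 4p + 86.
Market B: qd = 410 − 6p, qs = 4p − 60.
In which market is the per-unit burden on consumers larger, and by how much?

Market A, by $0.4.

Market A: pre-tax p* = $7, q* = 114; post-tax q = 94; per-unit burden on consumers = $4.
Market B: pre-tax p* = $47, q* = 128; post-tax q = 106.4; per-unit burden on consumers = $3.6.
Difference: $4 vs $3.6 → market A is larger by $0.4.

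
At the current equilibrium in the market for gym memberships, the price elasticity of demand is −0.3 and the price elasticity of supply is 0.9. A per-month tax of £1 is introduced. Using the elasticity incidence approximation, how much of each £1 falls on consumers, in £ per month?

Consumers bear ≈ £0.75 per month.

Incidence ratio: consumers' share ≈ εs / (εs + |εd|) = 0.9 / (0.9 + 0.3) = 0.75.
So consumers bear ≈ 0.75 × £1 = £0.75; sellers bear £0.25.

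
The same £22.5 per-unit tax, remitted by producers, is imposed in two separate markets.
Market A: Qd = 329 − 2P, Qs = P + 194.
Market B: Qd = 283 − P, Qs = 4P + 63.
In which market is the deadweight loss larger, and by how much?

Market A: pre-tax P* = £45, Q* = 239; post-tax Q = 224; deadweight loss = £168.75.
Market B: pre-tax P* = £44, Q* = 239; post-tax Q = 221; deadweight loss = £202.5.
Difference: £168.75 vs £202.5 → market B is larger by £33.75.

Market B, by £33.75.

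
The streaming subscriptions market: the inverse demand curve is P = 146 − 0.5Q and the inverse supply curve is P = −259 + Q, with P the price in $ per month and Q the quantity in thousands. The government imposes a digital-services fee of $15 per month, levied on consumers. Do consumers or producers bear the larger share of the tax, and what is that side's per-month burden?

Producers bear the larger share: $10 per month.

Inverting to Q(P) form: Qd = 292 − 2P; Qs = P + 259.
Before the tax: set 292 − 2P = P + 259 → P* = $11, Q* = 270.
With the tax collected from consumers, demand (in seller-price terms) shifts: Qd = 292 − 2(P + 15).
Solving gives Q = 260 with consumers paying $16 and producers receiving $1 (the $15 wedge).
Per-month burden: consumers $5, producers $10.
Producers take the larger share because supply is less price-elastic here (demand slope 2 vs supply slope 1).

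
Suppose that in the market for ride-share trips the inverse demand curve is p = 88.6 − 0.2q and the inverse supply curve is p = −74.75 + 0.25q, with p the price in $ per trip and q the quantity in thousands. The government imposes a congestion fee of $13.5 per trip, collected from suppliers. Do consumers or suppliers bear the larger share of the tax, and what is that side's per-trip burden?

Rewrite in direct form: qd = 443 − 5p and qs = 4p + 299.
Without the tax, 443 − 5p = 4p + 299 gives 9p = 144, so p* = $16 and q* = 363.
With the tax collected from suppliers, supply shifts: qs = 4(p − 13.5) + 299.
Solving gives q = 333 with consumers paying $22 and suppliers receiving $8.5 (the $13.5 wedge).
Per-trip burden: consumers $6, suppliers $7.5.
Suppliers take the larger share because supply is less price-elastic here (demand slope 5 vs supply slope 4).

Suppliers bear the larger share: $7.5 per trip.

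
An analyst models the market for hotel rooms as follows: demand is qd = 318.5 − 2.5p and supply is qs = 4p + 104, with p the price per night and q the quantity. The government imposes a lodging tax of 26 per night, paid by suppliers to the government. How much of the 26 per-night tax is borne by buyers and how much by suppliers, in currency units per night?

Buyers bear 16 per night; suppliers bear 10 per night.

Before the tax: set 318.5 − 2.5p = 4p + 104 → p* = 33, q* = 236.
With the tax collected from suppliers, supply shifts: qs = 4(p − 26) + 104.
New equilibrium: buyers pay 49, suppliers receive 23, q = 196. (Wedge: pb − ps = 26.)
Burden on buyers: 16; on suppliers: 10. (They sum to 26.)
The less price-elastic side of the market bears the larger share of a per-unit tax.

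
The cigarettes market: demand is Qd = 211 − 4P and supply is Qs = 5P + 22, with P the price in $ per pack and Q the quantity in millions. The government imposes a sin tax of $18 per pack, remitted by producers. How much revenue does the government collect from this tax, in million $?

Tax revenue = $1566 million.

Before the tax: set 211 − 4P = 5P + 22 → P* = $21, Q* = 127.
With the tax collected from producers, supply shifts: Qs = 5(P − 18) + 22.
New equilibrium: buyers pay $31, producers receive $13, Q = 87. (Wedge: Pb − Ps = 18.)
Revenue = t · Q = 18 · 87 = $1566.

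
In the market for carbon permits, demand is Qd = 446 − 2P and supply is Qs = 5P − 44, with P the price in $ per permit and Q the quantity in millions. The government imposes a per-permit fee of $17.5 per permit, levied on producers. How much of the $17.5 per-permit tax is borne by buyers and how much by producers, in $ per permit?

Before the tax: set 446 − 2P = 5P − 44 → P* = $70, Q* = 306.
With the tax collected from producers, supply shifts: Qs = 5(P − 17.5) − 44.
Solving gives Q = 281 with buyers paying $82.5 and producers receiving $65 (the $17.5 wedge).
Burden on buyers: $12.5; on producers: $5. (They sum to $17.5.)
The less price-elastic side of the market bears the larger share of a per-unit tax.

Buyers bear $12.5 per permit; producers bear $5 per permit.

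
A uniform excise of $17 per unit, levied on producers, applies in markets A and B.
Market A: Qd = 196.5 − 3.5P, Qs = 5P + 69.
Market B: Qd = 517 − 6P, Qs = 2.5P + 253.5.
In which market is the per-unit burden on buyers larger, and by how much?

Market A: pre-tax P* = $15, Q* = 144; post-tax Q = 109; per-unit burden on buyers = $10.
Market B: pre-tax P* = $31, Q* = 331; post-tax Q = 301; per-unit burden on buyers = $5.
Difference: $10 vs $5 → market A is larger by $5.

Market A, by $5.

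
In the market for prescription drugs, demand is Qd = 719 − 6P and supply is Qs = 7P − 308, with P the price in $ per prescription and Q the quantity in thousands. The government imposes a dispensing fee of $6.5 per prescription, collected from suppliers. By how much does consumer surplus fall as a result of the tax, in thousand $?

Before the tax: set 719 − 6P = 7P − 308 → P* = $79, Q* = 245.
With the tax collected from suppliers, supply shifts: Qs = 7(P − 6.5) − 308.
Solving gives Q = 224 with buyers paying $82.5 and suppliers receiving $76 (the $6.5 wedge).
ΔCS is the trapezoid between Q = 224 and Q = 245 of height $3.5: ½ · (245 + 224) · 3.5 = $820.75.

Consumer surplus falls by $820.75 thousand.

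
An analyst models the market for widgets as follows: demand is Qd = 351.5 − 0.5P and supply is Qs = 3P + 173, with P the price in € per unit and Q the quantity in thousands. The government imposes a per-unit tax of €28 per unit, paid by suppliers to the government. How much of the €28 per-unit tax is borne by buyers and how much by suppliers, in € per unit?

Buyers bear €24 per unit; suppliers bear €4 per unit.

Without the tax, 351.5 − 0.5P = 3P + 173 gives 3.5P = 178.5, so P* = €51 and Q* = 326.
With the tax collected from suppliers, supply shifts: Qs = 3(P − 28) + 173.
New equilibrium: buyers pay €75, suppliers receive €47, Q = 314. (Wedge: Pb − Ps = 28.)
Burden on buyers: €24; on suppliers: €4. (They sum to €28.)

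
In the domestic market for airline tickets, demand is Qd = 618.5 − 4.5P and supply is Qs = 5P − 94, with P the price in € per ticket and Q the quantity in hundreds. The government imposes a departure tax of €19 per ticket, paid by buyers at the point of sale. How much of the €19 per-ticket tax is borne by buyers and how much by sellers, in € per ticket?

Buyers bear €10 per ticket; sellers bear €9 per ticket.

Without the tax, 618.5 − 4.5P = 5P − 94 gives 9.5P = 712.5, so P* = €75 and Q* = 281.
With the tax collected from buyers, demand (in seller-price terms) shifts: Qd = 618.5 − 4.5(P + 19).
Solving gives Q = 236 with buyers paying €85 and sellers receiving €66 (the €19 wedge).
Burden on buyers: €10; on sellers: €9. (They sum to €19.)
The less price-elastic side of the market bears the larger share of a per-unit tax.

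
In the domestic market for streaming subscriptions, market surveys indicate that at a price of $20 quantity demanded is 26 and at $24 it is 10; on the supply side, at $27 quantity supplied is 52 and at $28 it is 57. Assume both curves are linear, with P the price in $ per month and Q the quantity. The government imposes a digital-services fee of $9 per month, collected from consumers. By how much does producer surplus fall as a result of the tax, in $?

Demand slope: (10 − 26)/(24 − 20) = -4, so Qd = 106 − 4P.
Supply slope: (57 − 52)/(28 − 27) = 5, so Qs = 5P − 83.
Before the tax: set 106 − 4P = 5P − 83 → P* = $21, Q* = 22.
With the tax collected from consumers, demand (in seller-price terms) shifts: Qd = 106 − 4(P + 9).
Solving gives Q = 2 with consumers paying $26 and producers receiving $17 (the $9 wedge).
ΔPS is the trapezoid between Q = 2 and Q = 22 of height $4: ½ · (22 + 2) · 4 = $48.

Producer surplus falls by $48.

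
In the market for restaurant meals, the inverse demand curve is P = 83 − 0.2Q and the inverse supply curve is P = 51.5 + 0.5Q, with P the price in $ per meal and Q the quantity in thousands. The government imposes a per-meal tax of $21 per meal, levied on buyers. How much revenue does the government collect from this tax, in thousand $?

Tax revenue = $315 thousand.

Inverting to Q(P) form: Qd = 415 − 5P; Qs = 2P − 103.
Before the tax: set 415 − 5P = 2P − 103 → P* = $74, Q* = 45.
With the tax collected from buyers, demand (in seller-price terms) shifts: Qd = 415 − 5(P + 21).
Solving gives Q = 15 with buyers paying $80 and producers receiving $59 (the $21 wedge).
Revenue = t · Q = 21 · 15 = $315.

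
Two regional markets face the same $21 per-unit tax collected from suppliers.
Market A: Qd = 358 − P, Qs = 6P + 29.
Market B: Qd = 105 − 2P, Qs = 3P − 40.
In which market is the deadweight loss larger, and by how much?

Market A: pre-tax P* = $47, Q* = 311; post-tax Q = 293; deadweight loss = $189.
Market B: pre-tax P* = $29, Q* = 47; post-tax Q = 21.8; deadweight loss = $264.6.
Difference: $189 vs $264.6 → market B is larger by $75.6.

Market B, by $75.6.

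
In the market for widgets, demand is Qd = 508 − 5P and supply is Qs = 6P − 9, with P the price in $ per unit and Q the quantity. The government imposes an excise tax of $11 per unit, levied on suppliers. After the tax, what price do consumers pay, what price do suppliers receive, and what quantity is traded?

Without the tax, 508 − 5P = 6P − 9 gives 11P = 517, so P* = $47 and Q* = 273.
With the tax collected from suppliers, supply shifts: Qs = 6(P − 11) − 9.
Solving gives Q = 243 with consumers paying $53 and suppliers receiving $42 (the $11 wedge).

Consumers pay $53; suppliers receive $42; quantity = 243.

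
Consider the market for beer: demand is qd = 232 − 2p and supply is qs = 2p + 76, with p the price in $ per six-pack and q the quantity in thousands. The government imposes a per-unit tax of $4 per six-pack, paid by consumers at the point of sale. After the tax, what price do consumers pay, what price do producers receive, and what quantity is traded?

Consumers pay $41; producers receive $37; quantity = 150.

Before the tax: set 232 − 2p = 2p + 76 → p* = $39, q* = 154.
With the tax collected from consumers, demand (in seller-price terms) shifts: qd = 232 − 2(p + 4).
Solving gives q = 150 with consumers paying $41 and producers receiving $37 (the $4 wedge).
The less price-elastic side of the market bears the larger share of a per-unit tax.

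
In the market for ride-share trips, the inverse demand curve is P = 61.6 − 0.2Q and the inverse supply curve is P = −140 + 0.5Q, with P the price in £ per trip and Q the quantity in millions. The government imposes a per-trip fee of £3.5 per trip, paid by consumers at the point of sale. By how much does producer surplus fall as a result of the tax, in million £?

Producer surplus falls by £713.75 million.

Rewrite in direct form: Qd = 308 − 5P and Qs = 2P + 280.
Without the tax, 308 − 5P = 2P + 280 gives 7P = 28, so P* = £4 and Q* = 288.
With the tax collected from consumers, demand (in seller-price terms) shifts: Qd = 308 − 5(P + 3.5).
Solving gives Q = 283 with consumers paying £5 and producers receiving £1.5 (the £3.5 wedge).
ΔPS is the trapezoid between Q = 283 and Q = 288 of height £2.5: ½ · (288 + 283) · 2.5 = £713.75.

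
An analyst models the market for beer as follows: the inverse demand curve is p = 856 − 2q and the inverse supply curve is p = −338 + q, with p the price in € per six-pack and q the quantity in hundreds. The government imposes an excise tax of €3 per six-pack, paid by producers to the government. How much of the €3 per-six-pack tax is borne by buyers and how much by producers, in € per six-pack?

Buyers bear €2 per six-pack; producers bear €1 per six-pack.

Rewrite in direct form: qd = 428 − 0.5p and qs = p + 338.
Without the tax, 428 − 0.5p = p + 338 gives 1.5p = 90, so p* = €60 and q* = 398.
With the tax collected from producers, supply shifts: qs = (p − 3) + 338.
New equilibrium: buyers pay €62, producers receive €59, q = 397. (Wedge: pb − ps = 3.)
Burden on buyers: €2; on producers: €1. (They sum to €3.)
The less price-elastic side of the market bears the larger share of a per-unit tax.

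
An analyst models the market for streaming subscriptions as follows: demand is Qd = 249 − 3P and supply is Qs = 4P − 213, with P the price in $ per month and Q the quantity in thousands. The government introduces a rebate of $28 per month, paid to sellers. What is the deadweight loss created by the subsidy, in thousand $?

Deadweight loss = $672 thousand.

Before the subsidy: set 249 − 3P = 4P − 213 → P* = $66, Q* = 51.
With a per-unit subsidy paid to sellers, each receives P + 28 per unit sold, so supply becomes Qs = 4(P + 28) − 213.
Solving gives Q = 99 with buyers paying $50 and sellers receiving $78 (the $28 wedge).
Quantity rises by |ΔQ| = |51 − 99| = 48.
DWL = ½ · t · |ΔQ| = ½ · 28 · 48 = $672.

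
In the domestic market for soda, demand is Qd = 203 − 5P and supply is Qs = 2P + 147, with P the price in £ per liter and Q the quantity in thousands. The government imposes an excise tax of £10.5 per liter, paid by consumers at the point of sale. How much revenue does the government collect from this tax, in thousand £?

Tax revenue = £1554 thousand.

Without the tax, 203 − 5P = 2P + 147 gives 7P = 56, so P* = £8 and Q* = 163.
With the tax collected from consumers, demand (in seller-price terms) shifts: Qd = 203 − 5(P + 10.5).
Solving gives Q = 148 with consumers paying £11 and sellers receiving £0.5 (the £10.5 wedge).
Revenue = t · Q = 10.5 · 148 = £1554.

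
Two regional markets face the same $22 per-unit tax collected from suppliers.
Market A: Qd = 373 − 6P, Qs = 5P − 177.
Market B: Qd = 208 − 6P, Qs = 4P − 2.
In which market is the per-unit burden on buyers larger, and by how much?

Market A: pre-tax P* = $50, Q* = 73; post-tax Q = 13; per-unit burden on buyers = $10.
Market B: pre-tax P* = $21, Q* = 82; post-tax Q = 29.2; per-unit burden on buyers = $8.8.
Difference: $10 vs $8.8 → market A is larger by $1.2.

Market A, by $1.2.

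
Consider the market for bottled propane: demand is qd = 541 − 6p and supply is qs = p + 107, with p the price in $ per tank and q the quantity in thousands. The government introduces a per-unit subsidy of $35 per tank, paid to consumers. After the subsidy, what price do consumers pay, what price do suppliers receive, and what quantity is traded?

Before the subsidy: set 541 − 6p = p + 107 → p* = $62, q* = 169.
With a per-unit subsidy paid to consumers, each effectively pays p − 35, so demand becomes qd = 541 − 6(p − 35).
New equilibrium: consumers pay $57, suppliers receive $92, q = 199. (Wedge: pb − ps = −35.)

Consumers pay $57; suppliers receive $92; quantity = 199.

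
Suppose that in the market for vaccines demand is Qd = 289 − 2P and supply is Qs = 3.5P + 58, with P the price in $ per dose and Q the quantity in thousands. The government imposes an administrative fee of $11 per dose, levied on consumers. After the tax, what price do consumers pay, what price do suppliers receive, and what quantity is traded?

Before the tax: set 289 − 2P = 3.5P + 58 → P* = $42, Q* = 205.
With the tax collected from consumers, demand (in seller-price terms) shifts: Qd = 289 − 2(P + 11).
Solving gives Q = 191 with consumers paying $49 and suppliers receiving $38 (the $11 wedge).
The less price-elastic side of the market bears the larger share of a per-unit tax.

Consumers pay $49; suppliers receive $38; quantity = 191.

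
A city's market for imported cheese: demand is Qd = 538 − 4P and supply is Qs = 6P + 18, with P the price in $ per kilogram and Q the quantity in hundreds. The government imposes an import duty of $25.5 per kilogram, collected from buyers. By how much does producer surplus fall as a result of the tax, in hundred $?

Producer surplus falls by $3053.88 hundred.

Before the tax: set 538 − 4P = 6P + 18 → P* = $52, Q* = 330.
With the tax collected from buyers, demand (in seller-price terms) shifts: Qd = 538 − 4(P + 25.5).
Solving gives Q = 268.8 with buyers paying $67.3 and producers receiving $41.8 (the $25.5 wedge).
ΔPS is the trapezoid between Q = 268.8 and Q = 330 of height $10.2: ½ · (330 + 268.8) · 10.2 = $3053.88.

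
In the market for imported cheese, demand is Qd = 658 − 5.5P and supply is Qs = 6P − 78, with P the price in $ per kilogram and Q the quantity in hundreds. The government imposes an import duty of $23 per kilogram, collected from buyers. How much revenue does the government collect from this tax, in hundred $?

Tax revenue = $5520 hundred.

Without the tax, 658 − 5.5P = 6P − 78 gives 11.5P = 736, so P* = $64 and Q* = 306.
With the tax collected from buyers, demand (in seller-price terms) shifts: Qd = 658 − 5.5(P + 23).
Solving gives Q = 240 with buyers paying $76 and producers receiving $53 (the $23 wedge).
Revenue = t · Q = 23 · 240 = $5520.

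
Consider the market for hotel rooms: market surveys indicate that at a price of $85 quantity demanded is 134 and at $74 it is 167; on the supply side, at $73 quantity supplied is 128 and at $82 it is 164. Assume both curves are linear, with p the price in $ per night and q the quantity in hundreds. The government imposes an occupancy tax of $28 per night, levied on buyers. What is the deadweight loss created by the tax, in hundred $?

Deadweight loss = $672 hundred.

Demand slope: (167 − 134)/(74 − 85) = -3, so qd = 389 − 3p.
Supply slope: (164 − 128)/(82 − 73) = 4, so qs = 4p − 164.
Before the tax: set 389 − 3p = 4p − 164 → p* = $79, q* = 152.
With the tax collected from buyers, demand (in seller-price terms) shifts: qd = 389 − 3(p + 28).
New equilibrium: buyers pay $95, suppliers receive $67, q = 104. (Wedge: pb − ps = 28.)
Quantity falls by |ΔQ| = |152 − 104| = 48.
DWL = ½ · t · |ΔQ| = ½ · 28 · 48 = $672.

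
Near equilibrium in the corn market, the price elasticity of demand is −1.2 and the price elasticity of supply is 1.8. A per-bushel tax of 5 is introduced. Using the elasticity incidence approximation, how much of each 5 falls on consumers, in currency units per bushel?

Incidence ratio: consumers' share ≈ εs / (εs + |εd|) = 1.8 / (1.8 + 1.2) = 0.6.
So consumers bear ≈ 0.6 × 5 = 3; producers bear 2.

Consumers bear ≈ 3 per bushel.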